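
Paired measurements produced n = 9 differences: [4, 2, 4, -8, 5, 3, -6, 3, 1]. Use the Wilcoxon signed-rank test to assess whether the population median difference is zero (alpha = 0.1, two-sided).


Step 1: Drop any zero differences (none here) and take |d_i|.
|d| = [4, 2, 4, 8, 5, 3, 6, 3, 1]
Step 2: Midrank |d_i| (ties get averaged ranks).
ranks: |4|->5.5, |2|->2, |4|->5.5, |8|->9, |5|->7, |3|->3.5, |6|->8, |3|->3.5, |1|->1
Step 3: Attach original signs; sum ranks with positive sign and with negative sign.
W+ = 5.5 + 2 + 5.5 + 7 + 3.5 + 3.5 + 1 = 28
W- = 9 + 8 = 17
(Check: W+ + W- = 45 should equal n(n+1)/2 = 45.)
Step 4: Test statistic W = min(W+, W-) = 17.
Step 5: Ties in |d|, so use the tie-corrected normal approximation.
        E[W] = n(n+1)/4 = 9*10/4 = 22.5.
        Tie groups: |d|=3 (t=2), |d|=4 (t=2); sum(t^3 - t) = 12.
        Var[W] = n(n+1)(2n+1)/24 - sum(t^3-t)/48 = 1710/24 - 12/48 = 71.
        z = (W - E[W]) / sqrt(Var[W]) = (17 - 22.5) / 8.4261 = -0.6527.
        Two-sided p = 2*Phi(z) = 0.513930.
Step 6: alpha = 0.1. fail to reject H0.

W+ = 28, W- = 17, W = min = 17, p = 0.513930, fail to reject H0.


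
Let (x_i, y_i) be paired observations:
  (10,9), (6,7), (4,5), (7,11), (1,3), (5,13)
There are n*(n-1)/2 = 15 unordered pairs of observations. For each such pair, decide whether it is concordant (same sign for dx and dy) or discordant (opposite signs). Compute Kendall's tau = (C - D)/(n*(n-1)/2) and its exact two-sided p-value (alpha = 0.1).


Step 1: Enumerate the 15 unordered pairs (i,j) with i<j and classify each by sign(x_j-x_i) * sign(y_j-y_i).
  (1,2):dx=-4,dy=-2->C; (1,3):dx=-6,dy=-4->C; (1,4):dx=-3,dy=+2->D; (1,5):dx=-9,dy=-6->C
  (1,6):dx=-5,dy=+4->D; (2,3):dx=-2,dy=-2->C; (2,4):dx=+1,dy=+4->C; (2,5):dx=-5,dy=-4->C
  (2,6):dx=-1,dy=+6->D; (3,4):dx=+3,dy=+6->C; (3,5):dx=-3,dy=-2->C; (3,6):dx=+1,dy=+8->C
  (4,5):dx=-6,dy=-8->C; (4,6):dx=-2,dy=+2->D; (5,6):dx=+4,dy=+10->C
Step 2: C = 11, D = 4, total pairs = 15.
Step 3: tau = (C - D)/(n(n-1)/2) = (11 - 4)/15 = 0.466667.
Step 4: Exact two-sided p-value (enumerate n! = 720 permutations of y under H0): p = 0.272222.
Step 5: alpha = 0.1. fail to reject H0.

tau_b = 0.4667 (C=11, D=4), p = 0.272222, fail to reject H0.


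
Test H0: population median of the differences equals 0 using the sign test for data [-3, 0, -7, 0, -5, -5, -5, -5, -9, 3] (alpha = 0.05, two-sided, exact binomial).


Step 1: Discard zero differences. Original n = 10; n_eff = number of nonzero differences = 8.
Nonzero differences (with sign): -3, -7, -5, -5, -5, -5, -9, +3
Step 2: Count signs: positive = 1, negative = 7.
Step 3: Under H0: P(positive) = 0.5, so the number of positives S ~ Bin(8, 0.5).
Step 4: Two-sided exact p-value = sum of Bin(8,0.5) probabilities at or below the observed probability = 0.070312.
Step 5: alpha = 0.05. fail to reject H0.

n_eff = 8, pos = 1, neg = 7, p = 0.070312, fail to reject H0.


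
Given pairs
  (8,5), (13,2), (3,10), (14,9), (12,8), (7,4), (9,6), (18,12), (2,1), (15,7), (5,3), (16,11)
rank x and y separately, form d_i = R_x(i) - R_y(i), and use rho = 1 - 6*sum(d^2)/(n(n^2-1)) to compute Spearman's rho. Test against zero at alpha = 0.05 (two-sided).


Step 1: Rank x and y separately (midranks; no ties here).
rank(x): 8->5, 13->8, 3->2, 14->9, 12->7, 7->4, 9->6, 18->12, 2->1, 15->10, 5->3, 16->11
rank(y): 5->5, 2->2, 10->10, 9->9, 8->8, 4->4, 6->6, 12->12, 1->1, 7->7, 3->3, 11->11
Step 2: d_i = R_x(i) - R_y(i); compute d_i^2.
  (5-5)^2=0, (8-2)^2=36, (2-10)^2=64, (9-9)^2=0, (7-8)^2=1, (4-4)^2=0, (6-6)^2=0, (12-12)^2=0, (1-1)^2=0, (10-7)^2=9, (3-3)^2=0, (11-11)^2=0
sum(d^2) = 110.
Step 3: rho = 1 - 6*110 / (12*(12^2 - 1)) = 1 - 660/1716 = 0.615385.
Step 4: Under H0, t = rho * sqrt((n-2)/(1-rho^2)) = 2.4689 ~ t(10).
Step 5: Two-sided p-value from the t-distribution with 10 df = 0.033170.
Step 6: alpha = 0.05. reject H0.

rho = 0.6154, p = 0.033170, reject H0 at alpha = 0.05.


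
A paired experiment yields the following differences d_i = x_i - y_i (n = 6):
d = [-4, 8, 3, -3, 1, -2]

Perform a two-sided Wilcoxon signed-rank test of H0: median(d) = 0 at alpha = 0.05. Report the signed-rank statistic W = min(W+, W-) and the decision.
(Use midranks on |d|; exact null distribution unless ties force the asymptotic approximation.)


Step 1: Drop any zero differences (none here) and take |d_i|.
|d| = [4, 8, 3, 3, 1, 2]
Step 2: Midrank |d_i| (ties get averaged ranks).
ranks: |4|->5, |8|->6, |3|->3.5, |3|->3.5, |1|->1, |2|->2
Step 3: Attach original signs; sum ranks with positive sign and with negative sign.
W+ = 6 + 3.5 + 1 = 10.5
W- = 5 + 3.5 + 2 = 10.5
(Check: W+ + W- = 21 should equal n(n+1)/2 = 21.)
Step 4: Test statistic W = min(W+, W-) = 10.5.
Step 5: Ties in |d|, so use the tie-corrected normal approximation.
        E[W] = n(n+1)/4 = 6*7/4 = 10.5.
        Tie groups: |d|=3 (t=2); sum(t^3 - t) = 6.
        Var[W] = n(n+1)(2n+1)/24 - sum(t^3-t)/48 = 546/24 - 6/48 = 22.625.
        z = (W - E[W]) / sqrt(Var[W]) = (10.5 - 10.5) / 4.7566 = 0.0000.
        Two-sided p = 2*Phi(z) = 1.000000.
Step 6: alpha = 0.05. fail to reject H0.

W+ = 10.5, W- = 10.5, W = min = 10.5, p = 1.000000, fail to reject H0.


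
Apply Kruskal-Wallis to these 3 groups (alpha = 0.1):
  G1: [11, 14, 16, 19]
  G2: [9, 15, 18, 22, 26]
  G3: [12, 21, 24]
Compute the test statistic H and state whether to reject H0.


Step 1: Combine all N = 12 observations and assign midranks.
sorted (value, group, rank): (9,G2,1), (11,G1,2), (12,G3,3), (14,G1,4), (15,G2,5), (16,G1,6), (18,G2,7), (19,G1,8), (21,G3,9), (22,G2,10), (24,G3,11), (26,G2,12)
Step 2: Sum ranks within each group.
R_1 = 20 (n_1 = 4)
R_2 = 35 (n_2 = 5)
R_3 = 23 (n_3 = 3)
Step 3: H = 12/(N(N+1)) * sum(R_i^2/n_i) - 3(N+1)
     = 12/(12*13) * (20^2/4 + 35^2/5 + 23^2/3) - 3*13
     = 0.076923 * 521.333 - 39
     = 1.102564.
Step 4: No ties, so H is used without correction.
Step 5: Under H0, H ~ chi^2(2); p-value = 0.576211.
Step 6: alpha = 0.1. fail to reject H0.

H = 1.1026, df = 2, p = 0.576211, fail to reject H0.


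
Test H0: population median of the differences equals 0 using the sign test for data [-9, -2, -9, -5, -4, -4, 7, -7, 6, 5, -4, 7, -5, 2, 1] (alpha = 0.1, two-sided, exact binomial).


Step 1: Discard zero differences. Original n = 15; n_eff = number of nonzero differences = 15.
Nonzero differences (with sign): -9, -2, -9, -5, -4, -4, +7, -7, +6, +5, -4, +7, -5, +2, +1
Step 2: Count signs: positive = 6, negative = 9.
Step 3: Under H0: P(positive) = 0.5, so the number of positives S ~ Bin(15, 0.5).
Step 4: Two-sided exact p-value = sum of Bin(15,0.5) probabilities at or below the observed probability = 0.607239.
Step 5: alpha = 0.1. fail to reject H0.

n_eff = 15, pos = 6, neg = 9, p = 0.607239, fail to reject H0.


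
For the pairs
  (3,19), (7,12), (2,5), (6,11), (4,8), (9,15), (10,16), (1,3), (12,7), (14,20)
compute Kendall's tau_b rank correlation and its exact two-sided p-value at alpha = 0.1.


Step 1: Enumerate the 45 unordered pairs (i,j) with i<j and classify each by sign(x_j-x_i) * sign(y_j-y_i).
  (1,2):dx=+4,dy=-7->D; (1,3):dx=-1,dy=-14->C; (1,4):dx=+3,dy=-8->D; (1,5):dx=+1,dy=-11->D
  (1,6):dx=+6,dy=-4->D; (1,7):dx=+7,dy=-3->D; (1,8):dx=-2,dy=-16->C; (1,9):dx=+9,dy=-12->D
  (1,10):dx=+11,dy=+1->C; (2,3):dx=-5,dy=-7->C; (2,4):dx=-1,dy=-1->C; (2,5):dx=-3,dy=-4->C
  (2,6):dx=+2,dy=+3->C; (2,7):dx=+3,dy=+4->C; (2,8):dx=-6,dy=-9->C; (2,9):dx=+5,dy=-5->D
  (2,10):dx=+7,dy=+8->C; (3,4):dx=+4,dy=+6->C; (3,5):dx=+2,dy=+3->C; (3,6):dx=+7,dy=+10->C
  (3,7):dx=+8,dy=+11->C; (3,8):dx=-1,dy=-2->C; (3,9):dx=+10,dy=+2->C; (3,10):dx=+12,dy=+15->C
  (4,5):dx=-2,dy=-3->C; (4,6):dx=+3,dy=+4->C; (4,7):dx=+4,dy=+5->C; (4,8):dx=-5,dy=-8->C
  (4,9):dx=+6,dy=-4->D; (4,10):dx=+8,dy=+9->C; (5,6):dx=+5,dy=+7->C; (5,7):dx=+6,dy=+8->C
  (5,8):dx=-3,dy=-5->C; (5,9):dx=+8,dy=-1->D; (5,10):dx=+10,dy=+12->C; (6,7):dx=+1,dy=+1->C
  (6,8):dx=-8,dy=-12->C; (6,9):dx=+3,dy=-8->D; (6,10):dx=+5,dy=+5->C; (7,8):dx=-9,dy=-13->C
  (7,9):dx=+2,dy=-9->D; (7,10):dx=+4,dy=+4->C; (8,9):dx=+11,dy=+4->C; (8,10):dx=+13,dy=+17->C
  (9,10):dx=+2,dy=+13->C
Step 2: C = 34, D = 11, total pairs = 45.
Step 3: tau = (C - D)/(n(n-1)/2) = (34 - 11)/45 = 0.511111.
Step 4: Exact two-sided p-value (enumerate n! = 3628800 permutations of y under H0): p = 0.046623.
Step 5: alpha = 0.1. reject H0.

tau_b = 0.5111 (C=34, D=11), p = 0.046623, reject H0.


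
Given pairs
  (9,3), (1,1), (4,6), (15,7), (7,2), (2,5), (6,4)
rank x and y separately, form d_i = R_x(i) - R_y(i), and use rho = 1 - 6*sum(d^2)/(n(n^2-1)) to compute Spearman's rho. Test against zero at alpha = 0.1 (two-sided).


Step 1: Rank x and y separately (midranks; no ties here).
rank(x): 9->6, 1->1, 4->3, 15->7, 7->5, 2->2, 6->4
rank(y): 3->3, 1->1, 6->6, 7->7, 2->2, 5->5, 4->4
Step 2: d_i = R_x(i) - R_y(i); compute d_i^2.
  (6-3)^2=9, (1-1)^2=0, (3-6)^2=9, (7-7)^2=0, (5-2)^2=9, (2-5)^2=9, (4-4)^2=0
sum(d^2) = 36.
Step 3: rho = 1 - 6*36 / (7*(7^2 - 1)) = 1 - 216/336 = 0.357143.
Step 4: Under H0, t = rho * sqrt((n-2)/(1-rho^2)) = 0.8550 ~ t(5).
Step 5: Two-sided p-value from the t-distribution with 5 df = 0.431611.
Step 6: alpha = 0.1. fail to reject H0.

rho = 0.3571, p = 0.431611, fail to reject H0 at alpha = 0.1.


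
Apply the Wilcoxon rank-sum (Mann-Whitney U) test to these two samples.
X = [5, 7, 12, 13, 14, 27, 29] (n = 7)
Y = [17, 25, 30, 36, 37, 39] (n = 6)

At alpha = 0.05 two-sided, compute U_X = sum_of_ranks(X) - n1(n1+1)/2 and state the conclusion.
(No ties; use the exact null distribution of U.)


Step 1: Combine and sort all 13 observations; assign midranks.
sorted (value, group): (5,X), (7,X), (12,X), (13,X), (14,X), (17,Y), (25,Y), (27,X), (29,X), (30,Y), (36,Y), (37,Y), (39,Y)
ranks: 5->1, 7->2, 12->3, 13->4, 14->5, 17->6, 25->7, 27->8, 29->9, 30->10, 36->11, 37->12, 39->13
Step 2: Rank sum for X: R1 = 1 + 2 + 3 + 4 + 5 + 8 + 9 = 32.
Step 3: U_X = R1 - n1(n1+1)/2 = 32 - 7*8/2 = 32 - 28 = 4.
       U_Y = n1*n2 - U_X = 42 - 4 = 38.
Step 4: No ties, so the exact null distribution of U (based on enumerating the C(13,7) = 1716 equally likely rank assignments) gives the two-sided p-value.
Step 5: p-value = 0.013986; compare to alpha = 0.05. reject H0.

U_X = 4, p = 0.013986, reject H0 at alpha = 0.05.


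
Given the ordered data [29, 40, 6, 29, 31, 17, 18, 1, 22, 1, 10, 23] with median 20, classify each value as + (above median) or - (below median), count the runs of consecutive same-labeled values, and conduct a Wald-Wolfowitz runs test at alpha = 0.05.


Step 1: Compute median = 20; label A = above, B = below.
Labels in order: AABAABBBABBA  (n_A = 6, n_B = 6)
Step 2: Count runs R = 7.
Step 3: Under H0 (random ordering), E[R] = 2*n_A*n_B/(n_A+n_B) + 1 = 2*6*6/12 + 1 = 7.0000.
        Var[R] = 2*n_A*n_B*(2*n_A*n_B - n_A - n_B) / ((n_A+n_B)^2 * (n_A+n_B-1)) = 4320/1584 = 2.7273.
        SD[R] = 1.6514.
Step 4: R = E[R], so z = 0 with no continuity correction.
Step 5: Two-sided p-value via normal approximation = 2*(1 - Phi(|z|)) = 1.000000.
Step 6: alpha = 0.05. fail to reject H0.

R = 7, z = 0.0000, p = 1.000000, fail to reject H0.


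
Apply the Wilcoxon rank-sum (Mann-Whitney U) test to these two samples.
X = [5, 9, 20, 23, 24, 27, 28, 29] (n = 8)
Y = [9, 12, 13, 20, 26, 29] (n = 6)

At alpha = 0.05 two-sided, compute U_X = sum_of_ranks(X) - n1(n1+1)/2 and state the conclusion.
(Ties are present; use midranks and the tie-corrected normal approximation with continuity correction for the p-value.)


Step 1: Combine and sort all 14 observations; assign midranks.
sorted (value, group): (5,X), (9,X), (9,Y), (12,Y), (13,Y), (20,X), (20,Y), (23,X), (24,X), (26,Y), (27,X), (28,X), (29,X), (29,Y)
ranks: 5->1, 9->2.5, 9->2.5, 12->4, 13->5, 20->6.5, 20->6.5, 23->8, 24->9, 26->10, 27->11, 28->12, 29->13.5, 29->13.5
Step 2: Rank sum for X: R1 = 1 + 2.5 + 6.5 + 8 + 9 + 11 + 12 + 13.5 = 63.5.
Step 3: U_X = R1 - n1(n1+1)/2 = 63.5 - 8*9/2 = 63.5 - 36 = 27.5.
       U_Y = n1*n2 - U_X = 48 - 27.5 = 20.5.
Step 4: Ties are present, so use the tie-corrected normal approximation (with continuity correction) for the p-value.
Step 5: p-value = 0.697586; compare to alpha = 0.05. fail to reject H0.

U_X = 27.5, p = 0.697586, fail to reject H0 at alpha = 0.05.


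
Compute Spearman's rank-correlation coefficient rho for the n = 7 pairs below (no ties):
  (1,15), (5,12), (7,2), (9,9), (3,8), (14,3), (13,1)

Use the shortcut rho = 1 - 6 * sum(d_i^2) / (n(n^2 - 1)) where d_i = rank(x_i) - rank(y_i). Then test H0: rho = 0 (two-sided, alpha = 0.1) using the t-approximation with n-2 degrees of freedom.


Step 1: Rank x and y separately (midranks; no ties here).
rank(x): 1->1, 5->3, 7->4, 9->5, 3->2, 14->7, 13->6
rank(y): 15->7, 12->6, 2->2, 9->5, 8->4, 3->3, 1->1
Step 2: d_i = R_x(i) - R_y(i); compute d_i^2.
  (1-7)^2=36, (3-6)^2=9, (4-2)^2=4, (5-5)^2=0, (2-4)^2=4, (7-3)^2=16, (6-1)^2=25
sum(d^2) = 94.
Step 3: rho = 1 - 6*94 / (7*(7^2 - 1)) = 1 - 564/336 = -0.678571.
Step 4: Under H0, t = rho * sqrt((n-2)/(1-rho^2)) = -2.0657 ~ t(5).
Step 5: Two-sided p-value from the t-distribution with 5 df = 0.093750.
Step 6: alpha = 0.1. reject H0.

rho = -0.6786, p = 0.093750, reject H0 at alpha = 0.1.


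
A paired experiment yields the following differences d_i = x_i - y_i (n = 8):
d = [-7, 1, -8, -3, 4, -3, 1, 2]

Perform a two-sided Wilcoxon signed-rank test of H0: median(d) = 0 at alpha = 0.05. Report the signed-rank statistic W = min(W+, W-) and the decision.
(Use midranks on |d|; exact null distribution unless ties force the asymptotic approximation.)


Step 1: Drop any zero differences (none here) and take |d_i|.
|d| = [7, 1, 8, 3, 4, 3, 1, 2]
Step 2: Midrank |d_i| (ties get averaged ranks).
ranks: |7|->7, |1|->1.5, |8|->8, |3|->4.5, |4|->6, |3|->4.5, |1|->1.5, |2|->3
Step 3: Attach original signs; sum ranks with positive sign and with negative sign.
W+ = 1.5 + 6 + 1.5 + 3 = 12
W- = 7 + 8 + 4.5 + 4.5 = 24
(Check: W+ + W- = 36 should equal n(n+1)/2 = 36.)
Step 4: Test statistic W = min(W+, W-) = 12.
Step 5: Ties in |d|, so use the tie-corrected normal approximation.
        E[W] = n(n+1)/4 = 8*9/4 = 18.
        Tie groups: |d|=1 (t=2), |d|=3 (t=2); sum(t^3 - t) = 12.
        Var[W] = n(n+1)(2n+1)/24 - sum(t^3-t)/48 = 1224/24 - 12/48 = 50.75.
        z = (W - E[W]) / sqrt(Var[W]) = (12 - 18) / 7.1239 = -0.8422.
        Two-sided p = 2*Phi(z) = 0.399656.
Step 6: alpha = 0.05. fail to reject H0.

W+ = 12, W- = 24, W = min = 12, p = 0.399656, fail to reject H0.


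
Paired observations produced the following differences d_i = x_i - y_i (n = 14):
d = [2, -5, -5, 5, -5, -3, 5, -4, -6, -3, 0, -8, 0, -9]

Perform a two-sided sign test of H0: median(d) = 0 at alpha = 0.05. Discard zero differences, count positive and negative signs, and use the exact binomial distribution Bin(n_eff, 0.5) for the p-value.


Step 1: Discard zero differences. Original n = 14; n_eff = number of nonzero differences = 12.
Nonzero differences (with sign): +2, -5, -5, +5, -5, -3, +5, -4, -6, -3, -8, -9
Step 2: Count signs: positive = 3, negative = 9.
Step 3: Under H0: P(positive) = 0.5, so the number of positives S ~ Bin(12, 0.5).
Step 4: Two-sided exact p-value = sum of Bin(12,0.5) probabilities at or below the observed probability = 0.145996.
Step 5: alpha = 0.05. fail to reject H0.

n_eff = 12, pos = 3, neg = 9, p = 0.145996, fail to reject H0.


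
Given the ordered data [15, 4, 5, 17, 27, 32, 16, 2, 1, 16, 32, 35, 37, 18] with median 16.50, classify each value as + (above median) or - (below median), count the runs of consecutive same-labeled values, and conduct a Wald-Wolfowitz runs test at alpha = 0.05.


Step 1: Compute median = 16.50; label A = above, B = below.
Labels in order: BBBAAABBBBAAAA  (n_A = 7, n_B = 7)
Step 2: Count runs R = 4.
Step 3: Under H0 (random ordering), E[R] = 2*n_A*n_B/(n_A+n_B) + 1 = 2*7*7/14 + 1 = 8.0000.
        Var[R] = 2*n_A*n_B*(2*n_A*n_B - n_A - n_B) / ((n_A+n_B)^2 * (n_A+n_B-1)) = 8232/2548 = 3.2308.
        SD[R] = 1.7974.
Step 4: Continuity-corrected z = (R + 0.5 - E[R]) / SD[R] = (4 + 0.5 - 8.0000) / 1.7974 = -1.9472.
Step 5: Two-sided p-value via normal approximation = 2*(1 - Phi(|z|)) = 0.051508.
Step 6: alpha = 0.05. fail to reject H0.

R = 4, z = -1.9472, p = 0.051508, fail to reject H0.


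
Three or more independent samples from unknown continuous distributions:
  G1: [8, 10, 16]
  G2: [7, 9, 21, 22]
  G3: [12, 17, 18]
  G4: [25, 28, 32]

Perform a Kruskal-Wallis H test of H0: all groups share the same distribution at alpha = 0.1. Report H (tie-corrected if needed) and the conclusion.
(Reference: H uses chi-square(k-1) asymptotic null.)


Step 1: Combine all N = 13 observations and assign midranks.
sorted (value, group, rank): (7,G2,1), (8,G1,2), (9,G2,3), (10,G1,4), (12,G3,5), (16,G1,6), (17,G3,7), (18,G3,8), (21,G2,9), (22,G2,10), (25,G4,11), (28,G4,12), (32,G4,13)
Step 2: Sum ranks within each group.
R_1 = 12 (n_1 = 3)
R_2 = 23 (n_2 = 4)
R_3 = 20 (n_3 = 3)
R_4 = 36 (n_4 = 3)
Step 3: H = 12/(N(N+1)) * sum(R_i^2/n_i) - 3(N+1)
     = 12/(13*14) * (12^2/3 + 23^2/4 + 20^2/3 + 36^2/3) - 3*14
     = 0.065934 * 745.583 - 42
     = 7.159341.
Step 4: No ties, so H is used without correction.
Step 5: Under H0, H ~ chi^2(3); p-value = 0.066989.
Step 6: alpha = 0.1. reject H0.

H = 7.1593, df = 3, p = 0.066989, reject H0.


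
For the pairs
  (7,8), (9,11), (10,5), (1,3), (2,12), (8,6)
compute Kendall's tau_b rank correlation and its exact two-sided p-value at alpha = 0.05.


Step 1: Enumerate the 15 unordered pairs (i,j) with i<j and classify each by sign(x_j-x_i) * sign(y_j-y_i).
  (1,2):dx=+2,dy=+3->C; (1,3):dx=+3,dy=-3->D; (1,4):dx=-6,dy=-5->C; (1,5):dx=-5,dy=+4->D
  (1,6):dx=+1,dy=-2->D; (2,3):dx=+1,dy=-6->D; (2,4):dx=-8,dy=-8->C; (2,5):dx=-7,dy=+1->D
  (2,6):dx=-1,dy=-5->C; (3,4):dx=-9,dy=-2->C; (3,5):dx=-8,dy=+7->D; (3,6):dx=-2,dy=+1->D
  (4,5):dx=+1,dy=+9->C; (4,6):dx=+7,dy=+3->C; (5,6):dx=+6,dy=-6->D
Step 2: C = 7, D = 8, total pairs = 15.
Step 3: tau = (C - D)/(n(n-1)/2) = (7 - 8)/15 = -0.066667.
Step 4: Exact two-sided p-value (enumerate n! = 720 permutations of y under H0): p = 1.000000.
Step 5: alpha = 0.05. fail to reject H0.

tau_b = -0.0667 (C=7, D=8), p = 1.000000, fail to reject H0.


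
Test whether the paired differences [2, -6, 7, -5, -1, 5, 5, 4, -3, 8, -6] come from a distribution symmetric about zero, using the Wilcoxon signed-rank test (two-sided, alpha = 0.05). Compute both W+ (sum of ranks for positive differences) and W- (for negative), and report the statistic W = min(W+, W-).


Step 1: Drop any zero differences (none here) and take |d_i|.
|d| = [2, 6, 7, 5, 1, 5, 5, 4, 3, 8, 6]
Step 2: Midrank |d_i| (ties get averaged ranks).
ranks: |2|->2, |6|->8.5, |7|->10, |5|->6, |1|->1, |5|->6, |5|->6, |4|->4, |3|->3, |8|->11, |6|->8.5
Step 3: Attach original signs; sum ranks with positive sign and with negative sign.
W+ = 2 + 10 + 6 + 6 + 4 + 11 = 39
W- = 8.5 + 6 + 1 + 3 + 8.5 = 27
(Check: W+ + W- = 66 should equal n(n+1)/2 = 66.)
Step 4: Test statistic W = min(W+, W-) = 27.
Step 5: Ties in |d|, so use the tie-corrected normal approximation.
        E[W] = n(n+1)/4 = 11*12/4 = 33.
        Tie groups: |d|=5 (t=3), |d|=6 (t=2); sum(t^3 - t) = 30.
        Var[W] = n(n+1)(2n+1)/24 - sum(t^3-t)/48 = 3036/24 - 30/48 = 125.875.
        z = (W - E[W]) / sqrt(Var[W]) = (27 - 33) / 11.2194 = -0.5348.
        Two-sided p = 2*Phi(z) = 0.592797.
Step 6: alpha = 0.05. fail to reject H0.

W+ = 39, W- = 27, W = min = 27, p = 0.592797, fail to reject H0.


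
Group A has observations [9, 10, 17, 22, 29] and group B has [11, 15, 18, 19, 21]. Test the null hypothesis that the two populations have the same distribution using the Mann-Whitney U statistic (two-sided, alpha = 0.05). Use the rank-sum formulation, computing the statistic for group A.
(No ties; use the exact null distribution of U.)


Step 1: Combine and sort all 10 observations; assign midranks.
sorted (value, group): (9,X), (10,X), (11,Y), (15,Y), (17,X), (18,Y), (19,Y), (21,Y), (22,X), (29,X)
ranks: 9->1, 10->2, 11->3, 15->4, 17->5, 18->6, 19->7, 21->8, 22->9, 29->10
Step 2: Rank sum for X: R1 = 1 + 2 + 5 + 9 + 10 = 27.
Step 3: U_X = R1 - n1(n1+1)/2 = 27 - 5*6/2 = 27 - 15 = 12.
       U_Y = n1*n2 - U_X = 25 - 12 = 13.
Step 4: No ties, so the exact null distribution of U (based on enumerating the C(10,5) = 252 equally likely rank assignments) gives the two-sided p-value.
Step 5: p-value = 1.000000; compare to alpha = 0.05. fail to reject H0.

U_X = 12, p = 1.000000, fail to reject H0 at alpha = 0.05.


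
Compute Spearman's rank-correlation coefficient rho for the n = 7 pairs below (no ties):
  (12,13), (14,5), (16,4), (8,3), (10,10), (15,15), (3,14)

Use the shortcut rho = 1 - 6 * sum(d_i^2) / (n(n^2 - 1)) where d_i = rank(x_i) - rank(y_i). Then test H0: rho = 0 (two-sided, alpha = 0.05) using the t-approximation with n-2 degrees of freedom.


Step 1: Rank x and y separately (midranks; no ties here).
rank(x): 12->4, 14->5, 16->7, 8->2, 10->3, 15->6, 3->1
rank(y): 13->5, 5->3, 4->2, 3->1, 10->4, 15->7, 14->6
Step 2: d_i = R_x(i) - R_y(i); compute d_i^2.
  (4-5)^2=1, (5-3)^2=4, (7-2)^2=25, (2-1)^2=1, (3-4)^2=1, (6-7)^2=1, (1-6)^2=25
sum(d^2) = 58.
Step 3: rho = 1 - 6*58 / (7*(7^2 - 1)) = 1 - 348/336 = -0.035714.
Step 4: Under H0, t = rho * sqrt((n-2)/(1-rho^2)) = -0.0799 ~ t(5).
Step 5: Two-sided p-value from the t-distribution with 5 df = 0.939408.
Step 6: alpha = 0.05. fail to reject H0.

rho = -0.0357, p = 0.939408, fail to reject H0 at alpha = 0.05.


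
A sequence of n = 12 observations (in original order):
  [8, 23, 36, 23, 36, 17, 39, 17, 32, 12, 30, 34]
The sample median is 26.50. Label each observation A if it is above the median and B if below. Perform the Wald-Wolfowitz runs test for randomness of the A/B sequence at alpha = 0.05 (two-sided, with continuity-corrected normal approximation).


Step 1: Compute median = 26.50; label A = above, B = below.
Labels in order: BBABABABABAA  (n_A = 6, n_B = 6)
Step 2: Count runs R = 10.
Step 3: Under H0 (random ordering), E[R] = 2*n_A*n_B/(n_A+n_B) + 1 = 2*6*6/12 + 1 = 7.0000.
        Var[R] = 2*n_A*n_B*(2*n_A*n_B - n_A - n_B) / ((n_A+n_B)^2 * (n_A+n_B-1)) = 4320/1584 = 2.7273.
        SD[R] = 1.6514.
Step 4: Continuity-corrected z = (R - 0.5 - E[R]) / SD[R] = (10 - 0.5 - 7.0000) / 1.6514 = 1.5138.
Step 5: Two-sided p-value via normal approximation = 2*(1 - Phi(|z|)) = 0.130070.
Step 6: alpha = 0.05. fail to reject H0.

R = 10, z = 1.5138, p = 0.130070, fail to reject H0.


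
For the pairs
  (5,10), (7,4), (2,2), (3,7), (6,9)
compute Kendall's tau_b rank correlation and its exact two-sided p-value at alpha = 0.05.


Step 1: Enumerate the 10 unordered pairs (i,j) with i<j and classify each by sign(x_j-x_i) * sign(y_j-y_i).
  (1,2):dx=+2,dy=-6->D; (1,3):dx=-3,dy=-8->C; (1,4):dx=-2,dy=-3->C; (1,5):dx=+1,dy=-1->D
  (2,3):dx=-5,dy=-2->C; (2,4):dx=-4,dy=+3->D; (2,5):dx=-1,dy=+5->D; (3,4):dx=+1,dy=+5->C
  (3,5):dx=+4,dy=+7->C; (4,5):dx=+3,dy=+2->C
Step 2: C = 6, D = 4, total pairs = 10.
Step 3: tau = (C - D)/(n(n-1)/2) = (6 - 4)/10 = 0.200000.
Step 4: Exact two-sided p-value (enumerate n! = 120 permutations of y under H0): p = 0.816667.
Step 5: alpha = 0.05. fail to reject H0.

tau_b = 0.2000 (C=6, D=4), p = 0.816667, fail to reject H0.


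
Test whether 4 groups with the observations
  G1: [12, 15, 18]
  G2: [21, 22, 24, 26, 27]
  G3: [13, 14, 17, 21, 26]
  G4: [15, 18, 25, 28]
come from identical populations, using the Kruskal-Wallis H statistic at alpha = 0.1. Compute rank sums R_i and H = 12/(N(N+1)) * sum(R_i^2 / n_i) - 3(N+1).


Step 1: Combine all N = 17 observations and assign midranks.
sorted (value, group, rank): (12,G1,1), (13,G3,2), (14,G3,3), (15,G1,4.5), (15,G4,4.5), (17,G3,6), (18,G1,7.5), (18,G4,7.5), (21,G2,9.5), (21,G3,9.5), (22,G2,11), (24,G2,12), (25,G4,13), (26,G2,14.5), (26,G3,14.5), (27,G2,16), (28,G4,17)
Step 2: Sum ranks within each group.
R_1 = 13 (n_1 = 3)
R_2 = 63 (n_2 = 5)
R_3 = 35 (n_3 = 5)
R_4 = 42 (n_4 = 4)
Step 3: H = 12/(N(N+1)) * sum(R_i^2/n_i) - 3(N+1)
     = 12/(17*18) * (13^2/3 + 63^2/5 + 35^2/5 + 42^2/4) - 3*18
     = 0.039216 * 1536.13 - 54
     = 6.240523.
Step 4: Ties present; correction factor C = 1 - 24/(17^3 - 17) = 0.995098. Corrected H = 6.240523 / 0.995098 = 6.271264.
Step 5: Under H0, H ~ chi^2(3); p-value = 0.099133.
Step 6: alpha = 0.1. reject H0.

H = 6.2713, df = 3, p = 0.099133, reject H0.


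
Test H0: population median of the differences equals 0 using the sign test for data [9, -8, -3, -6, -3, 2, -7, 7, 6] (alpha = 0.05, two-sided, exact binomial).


Step 1: Discard zero differences. Original n = 9; n_eff = number of nonzero differences = 9.
Nonzero differences (with sign): +9, -8, -3, -6, -3, +2, -7, +7, +6
Step 2: Count signs: positive = 4, negative = 5.
Step 3: Under H0: P(positive) = 0.5, so the number of positives S ~ Bin(9, 0.5).
Step 4: Two-sided exact p-value = sum of Bin(9,0.5) probabilities at or below the observed probability = 1.000000.
Step 5: alpha = 0.05. fail to reject H0.

n_eff = 9, pos = 4, neg = 5, p = 1.000000, fail to reject H0.


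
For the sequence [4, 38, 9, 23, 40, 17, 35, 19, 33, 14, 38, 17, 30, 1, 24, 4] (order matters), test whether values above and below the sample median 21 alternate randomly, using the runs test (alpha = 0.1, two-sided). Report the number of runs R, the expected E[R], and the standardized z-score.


Step 1: Compute median = 21; label A = above, B = below.
Labels in order: BABAABABABABABAB  (n_A = 8, n_B = 8)
Step 2: Count runs R = 15.
Step 3: Under H0 (random ordering), E[R] = 2*n_A*n_B/(n_A+n_B) + 1 = 2*8*8/16 + 1 = 9.0000.
        Var[R] = 2*n_A*n_B*(2*n_A*n_B - n_A - n_B) / ((n_A+n_B)^2 * (n_A+n_B-1)) = 14336/3840 = 3.7333.
        SD[R] = 1.9322.
Step 4: Continuity-corrected z = (R - 0.5 - E[R]) / SD[R] = (15 - 0.5 - 9.0000) / 1.9322 = 2.8465.
Step 5: Two-sided p-value via normal approximation = 2*(1 - Phi(|z|)) = 0.004420.
Step 6: alpha = 0.1. reject H0.

R = 15, z = 2.8465, p = 0.004420, reject H0.


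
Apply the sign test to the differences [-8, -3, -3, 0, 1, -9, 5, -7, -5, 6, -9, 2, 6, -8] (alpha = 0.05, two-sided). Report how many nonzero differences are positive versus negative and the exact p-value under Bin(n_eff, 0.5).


Step 1: Discard zero differences. Original n = 14; n_eff = number of nonzero differences = 13.
Nonzero differences (with sign): -8, -3, -3, +1, -9, +5, -7, -5, +6, -9, +2, +6, -8
Step 2: Count signs: positive = 5, negative = 8.
Step 3: Under H0: P(positive) = 0.5, so the number of positives S ~ Bin(13, 0.5).
Step 4: Two-sided exact p-value = sum of Bin(13,0.5) probabilities at or below the observed probability = 0.581055.
Step 5: alpha = 0.05. fail to reject H0.

n_eff = 13, pos = 5, neg = 8, p = 0.581055, fail to reject H0.


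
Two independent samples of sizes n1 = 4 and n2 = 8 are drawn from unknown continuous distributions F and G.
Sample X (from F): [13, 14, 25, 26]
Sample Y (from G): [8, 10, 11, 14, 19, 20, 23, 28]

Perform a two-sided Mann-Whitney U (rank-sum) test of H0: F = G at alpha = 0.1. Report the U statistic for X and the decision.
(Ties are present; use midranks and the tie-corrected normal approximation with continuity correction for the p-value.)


Step 1: Combine and sort all 12 observations; assign midranks.
sorted (value, group): (8,Y), (10,Y), (11,Y), (13,X), (14,X), (14,Y), (19,Y), (20,Y), (23,Y), (25,X), (26,X), (28,Y)
ranks: 8->1, 10->2, 11->3, 13->4, 14->5.5, 14->5.5, 19->7, 20->8, 23->9, 25->10, 26->11, 28->12
Step 2: Rank sum for X: R1 = 4 + 5.5 + 10 + 11 = 30.5.
Step 3: U_X = R1 - n1(n1+1)/2 = 30.5 - 4*5/2 = 30.5 - 10 = 20.5.
       U_Y = n1*n2 - U_X = 32 - 20.5 = 11.5.
Step 4: Ties are present, so use the tie-corrected normal approximation (with continuity correction) for the p-value.
Step 5: p-value = 0.496152; compare to alpha = 0.1. fail to reject H0.

U_X = 20.5, p = 0.496152, fail to reject H0 at alpha = 0.1.


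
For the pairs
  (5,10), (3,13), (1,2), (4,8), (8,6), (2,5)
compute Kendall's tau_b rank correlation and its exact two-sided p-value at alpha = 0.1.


Step 1: Enumerate the 15 unordered pairs (i,j) with i<j and classify each by sign(x_j-x_i) * sign(y_j-y_i).
  (1,2):dx=-2,dy=+3->D; (1,3):dx=-4,dy=-8->C; (1,4):dx=-1,dy=-2->C; (1,5):dx=+3,dy=-4->D
  (1,6):dx=-3,dy=-5->C; (2,3):dx=-2,dy=-11->C; (2,4):dx=+1,dy=-5->D; (2,5):dx=+5,dy=-7->D
  (2,6):dx=-1,dy=-8->C; (3,4):dx=+3,dy=+6->C; (3,5):dx=+7,dy=+4->C; (3,6):dx=+1,dy=+3->C
  (4,5):dx=+4,dy=-2->D; (4,6):dx=-2,dy=-3->C; (5,6):dx=-6,dy=-1->C
Step 2: C = 10, D = 5, total pairs = 15.
Step 3: tau = (C - D)/(n(n-1)/2) = (10 - 5)/15 = 0.333333.
Step 4: Exact two-sided p-value (enumerate n! = 720 permutations of y under H0): p = 0.469444.
Step 5: alpha = 0.1. fail to reject H0.

tau_b = 0.3333 (C=10, D=5), p = 0.469444, fail to reject H0.


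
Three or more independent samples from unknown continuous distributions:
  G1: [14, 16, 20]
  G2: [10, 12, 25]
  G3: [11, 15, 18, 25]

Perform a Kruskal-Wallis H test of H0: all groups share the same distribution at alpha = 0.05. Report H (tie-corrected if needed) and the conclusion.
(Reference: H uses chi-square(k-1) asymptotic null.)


Step 1: Combine all N = 10 observations and assign midranks.
sorted (value, group, rank): (10,G2,1), (11,G3,2), (12,G2,3), (14,G1,4), (15,G3,5), (16,G1,6), (18,G3,7), (20,G1,8), (25,G2,9.5), (25,G3,9.5)
Step 2: Sum ranks within each group.
R_1 = 18 (n_1 = 3)
R_2 = 13.5 (n_2 = 3)
R_3 = 23.5 (n_3 = 4)
Step 3: H = 12/(N(N+1)) * sum(R_i^2/n_i) - 3(N+1)
     = 12/(10*11) * (18^2/3 + 13.5^2/3 + 23.5^2/4) - 3*11
     = 0.109091 * 306.812 - 33
     = 0.470455.
Step 4: Ties present; correction factor C = 1 - 6/(10^3 - 10) = 0.993939. Corrected H = 0.470455 / 0.993939 = 0.473323.
Step 5: Under H0, H ~ chi^2(2); p-value = 0.789258.
Step 6: alpha = 0.05. fail to reject H0.

H = 0.4733, df = 2, p = 0.789258, fail to reject H0.


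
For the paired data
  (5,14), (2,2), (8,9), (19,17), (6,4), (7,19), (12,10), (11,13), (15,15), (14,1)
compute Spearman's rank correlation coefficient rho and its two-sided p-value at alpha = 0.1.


Step 1: Rank x and y separately (midranks; no ties here).
rank(x): 5->2, 2->1, 8->5, 19->10, 6->3, 7->4, 12->7, 11->6, 15->9, 14->8
rank(y): 14->7, 2->2, 9->4, 17->9, 4->3, 19->10, 10->5, 13->6, 15->8, 1->1
Step 2: d_i = R_x(i) - R_y(i); compute d_i^2.
  (2-7)^2=25, (1-2)^2=1, (5-4)^2=1, (10-9)^2=1, (3-3)^2=0, (4-10)^2=36, (7-5)^2=4, (6-6)^2=0, (9-8)^2=1, (8-1)^2=49
sum(d^2) = 118.
Step 3: rho = 1 - 6*118 / (10*(10^2 - 1)) = 1 - 708/990 = 0.284848.
Step 4: Under H0, t = rho * sqrt((n-2)/(1-rho^2)) = 0.8405 ~ t(8).
Step 5: Two-sided p-value from the t-distribution with 8 df = 0.425038.
Step 6: alpha = 0.1. fail to reject H0.

rho = 0.2848, p = 0.425038, fail to reject H0 at alpha = 0.1.


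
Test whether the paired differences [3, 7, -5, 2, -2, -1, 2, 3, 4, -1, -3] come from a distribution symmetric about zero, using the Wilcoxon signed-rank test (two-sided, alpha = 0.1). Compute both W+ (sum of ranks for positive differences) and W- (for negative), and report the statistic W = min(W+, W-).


Step 1: Drop any zero differences (none here) and take |d_i|.
|d| = [3, 7, 5, 2, 2, 1, 2, 3, 4, 1, 3]
Step 2: Midrank |d_i| (ties get averaged ranks).
ranks: |3|->7, |7|->11, |5|->10, |2|->4, |2|->4, |1|->1.5, |2|->4, |3|->7, |4|->9, |1|->1.5, |3|->7
Step 3: Attach original signs; sum ranks with positive sign and with negative sign.
W+ = 7 + 11 + 4 + 4 + 7 + 9 = 42
W- = 10 + 4 + 1.5 + 1.5 + 7 = 24
(Check: W+ + W- = 66 should equal n(n+1)/2 = 66.)
Step 4: Test statistic W = min(W+, W-) = 24.
Step 5: Ties in |d|, so use the tie-corrected normal approximation.
        E[W] = n(n+1)/4 = 11*12/4 = 33.
        Tie groups: |d|=1 (t=2), |d|=2 (t=3), |d|=3 (t=3); sum(t^3 - t) = 54.
        Var[W] = n(n+1)(2n+1)/24 - sum(t^3-t)/48 = 3036/24 - 54/48 = 125.375.
        z = (W - E[W]) / sqrt(Var[W]) = (24 - 33) / 11.1971 = -0.8038.
        Two-sided p = 2*Phi(z) = 0.421524.
Step 6: alpha = 0.1. fail to reject H0.

W+ = 42, W- = 24, W = min = 24, p = 0.421524, fail to reject H0.


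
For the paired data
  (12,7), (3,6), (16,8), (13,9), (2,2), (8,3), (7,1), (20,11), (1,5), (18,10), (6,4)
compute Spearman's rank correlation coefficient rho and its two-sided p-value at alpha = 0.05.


Step 1: Rank x and y separately (midranks; no ties here).
rank(x): 12->7, 3->3, 16->9, 13->8, 2->2, 8->6, 7->5, 20->11, 1->1, 18->10, 6->4
rank(y): 7->7, 6->6, 8->8, 9->9, 2->2, 3->3, 1->1, 11->11, 5->5, 10->10, 4->4
Step 2: d_i = R_x(i) - R_y(i); compute d_i^2.
  (7-7)^2=0, (3-6)^2=9, (9-8)^2=1, (8-9)^2=1, (2-2)^2=0, (6-3)^2=9, (5-1)^2=16, (11-11)^2=0, (1-5)^2=16, (10-10)^2=0, (4-4)^2=0
sum(d^2) = 52.
Step 3: rho = 1 - 6*52 / (11*(11^2 - 1)) = 1 - 312/1320 = 0.763636.
Step 4: Under H0, t = rho * sqrt((n-2)/(1-rho^2)) = 3.5482 ~ t(9).
Step 5: Two-sided p-value from the t-distribution with 9 df = 0.006233.
Step 6: alpha = 0.05. reject H0.

rho = 0.7636, p = 0.006233, reject H0 at alpha = 0.05.


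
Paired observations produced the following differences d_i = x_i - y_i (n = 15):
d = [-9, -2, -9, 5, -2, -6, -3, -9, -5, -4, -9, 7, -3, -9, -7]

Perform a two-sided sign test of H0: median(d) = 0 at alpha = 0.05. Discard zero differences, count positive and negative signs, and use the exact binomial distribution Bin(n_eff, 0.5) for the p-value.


Step 1: Discard zero differences. Original n = 15; n_eff = number of nonzero differences = 15.
Nonzero differences (with sign): -9, -2, -9, +5, -2, -6, -3, -9, -5, -4, -9, +7, -3, -9, -7
Step 2: Count signs: positive = 2, negative = 13.
Step 3: Under H0: P(positive) = 0.5, so the number of positives S ~ Bin(15, 0.5).
Step 4: Two-sided exact p-value = sum of Bin(15,0.5) probabilities at or below the observed probability = 0.007385.
Step 5: alpha = 0.05. reject H0.

n_eff = 15, pos = 2, neg = 13, p = 0.007385, reject H0.


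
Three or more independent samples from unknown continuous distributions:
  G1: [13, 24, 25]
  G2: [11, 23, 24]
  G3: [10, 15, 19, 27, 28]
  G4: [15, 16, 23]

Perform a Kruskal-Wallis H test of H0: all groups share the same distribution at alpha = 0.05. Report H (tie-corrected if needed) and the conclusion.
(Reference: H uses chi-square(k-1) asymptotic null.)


Step 1: Combine all N = 14 observations and assign midranks.
sorted (value, group, rank): (10,G3,1), (11,G2,2), (13,G1,3), (15,G3,4.5), (15,G4,4.5), (16,G4,6), (19,G3,7), (23,G2,8.5), (23,G4,8.5), (24,G1,10.5), (24,G2,10.5), (25,G1,12), (27,G3,13), (28,G3,14)
Step 2: Sum ranks within each group.
R_1 = 25.5 (n_1 = 3)
R_2 = 21 (n_2 = 3)
R_3 = 39.5 (n_3 = 5)
R_4 = 19 (n_4 = 3)
Step 3: H = 12/(N(N+1)) * sum(R_i^2/n_i) - 3(N+1)
     = 12/(14*15) * (25.5^2/3 + 21^2/3 + 39.5^2/5 + 19^2/3) - 3*15
     = 0.057143 * 796.133 - 45
     = 0.493333.
Step 4: Ties present; correction factor C = 1 - 18/(14^3 - 14) = 0.993407. Corrected H = 0.493333 / 0.993407 = 0.496608.
Step 5: Under H0, H ~ chi^2(3); p-value = 0.919636.
Step 6: alpha = 0.05. fail to reject H0.

H = 0.4966, df = 3, p = 0.919636, fail to reject H0.


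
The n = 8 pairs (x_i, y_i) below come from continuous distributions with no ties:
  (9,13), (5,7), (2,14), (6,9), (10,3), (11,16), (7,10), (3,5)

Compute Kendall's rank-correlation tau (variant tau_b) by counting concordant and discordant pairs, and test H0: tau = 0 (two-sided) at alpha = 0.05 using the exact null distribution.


Step 1: Enumerate the 28 unordered pairs (i,j) with i<j and classify each by sign(x_j-x_i) * sign(y_j-y_i).
  (1,2):dx=-4,dy=-6->C; (1,3):dx=-7,dy=+1->D; (1,4):dx=-3,dy=-4->C; (1,5):dx=+1,dy=-10->D
  (1,6):dx=+2,dy=+3->C; (1,7):dx=-2,dy=-3->C; (1,8):dx=-6,dy=-8->C; (2,3):dx=-3,dy=+7->D
  (2,4):dx=+1,dy=+2->C; (2,5):dx=+5,dy=-4->D; (2,6):dx=+6,dy=+9->C; (2,7):dx=+2,dy=+3->C
  (2,8):dx=-2,dy=-2->C; (3,4):dx=+4,dy=-5->D; (3,5):dx=+8,dy=-11->D; (3,6):dx=+9,dy=+2->C
  (3,7):dx=+5,dy=-4->D; (3,8):dx=+1,dy=-9->D; (4,5):dx=+4,dy=-6->D; (4,6):dx=+5,dy=+7->C
  (4,7):dx=+1,dy=+1->C; (4,8):dx=-3,dy=-4->C; (5,6):dx=+1,dy=+13->C; (5,7):dx=-3,dy=+7->D
  (5,8):dx=-7,dy=+2->D; (6,7):dx=-4,dy=-6->C; (6,8):dx=-8,dy=-11->C; (7,8):dx=-4,dy=-5->C
Step 2: C = 17, D = 11, total pairs = 28.
Step 3: tau = (C - D)/(n(n-1)/2) = (17 - 11)/28 = 0.214286.
Step 4: Exact two-sided p-value (enumerate n! = 40320 permutations of y under H0): p = 0.548413.
Step 5: alpha = 0.05. fail to reject H0.

tau_b = 0.2143 (C=17, D=11), p = 0.548413, fail to reject H0.


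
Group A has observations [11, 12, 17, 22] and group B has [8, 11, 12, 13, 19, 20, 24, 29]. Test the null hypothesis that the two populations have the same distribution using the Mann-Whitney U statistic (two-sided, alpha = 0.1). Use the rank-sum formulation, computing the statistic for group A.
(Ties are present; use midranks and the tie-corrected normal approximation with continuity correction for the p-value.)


Step 1: Combine and sort all 12 observations; assign midranks.
sorted (value, group): (8,Y), (11,X), (11,Y), (12,X), (12,Y), (13,Y), (17,X), (19,Y), (20,Y), (22,X), (24,Y), (29,Y)
ranks: 8->1, 11->2.5, 11->2.5, 12->4.5, 12->4.5, 13->6, 17->7, 19->8, 20->9, 22->10, 24->11, 29->12
Step 2: Rank sum for X: R1 = 2.5 + 4.5 + 7 + 10 = 24.
Step 3: U_X = R1 - n1(n1+1)/2 = 24 - 4*5/2 = 24 - 10 = 14.
       U_Y = n1*n2 - U_X = 32 - 14 = 18.
Step 4: Ties are present, so use the tie-corrected normal approximation (with continuity correction) for the p-value.
Step 5: p-value = 0.798215; compare to alpha = 0.1. fail to reject H0.

U_X = 14, p = 0.798215, fail to reject H0 at alpha = 0.1.


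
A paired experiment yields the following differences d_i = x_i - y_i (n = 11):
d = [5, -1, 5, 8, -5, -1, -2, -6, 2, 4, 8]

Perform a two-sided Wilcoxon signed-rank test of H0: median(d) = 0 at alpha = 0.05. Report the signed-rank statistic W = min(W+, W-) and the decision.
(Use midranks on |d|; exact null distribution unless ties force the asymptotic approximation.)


Step 1: Drop any zero differences (none here) and take |d_i|.
|d| = [5, 1, 5, 8, 5, 1, 2, 6, 2, 4, 8]
Step 2: Midrank |d_i| (ties get averaged ranks).
ranks: |5|->7, |1|->1.5, |5|->7, |8|->10.5, |5|->7, |1|->1.5, |2|->3.5, |6|->9, |2|->3.5, |4|->5, |8|->10.5
Step 3: Attach original signs; sum ranks with positive sign and with negative sign.
W+ = 7 + 7 + 10.5 + 3.5 + 5 + 10.5 = 43.5
W- = 1.5 + 7 + 1.5 + 3.5 + 9 = 22.5
(Check: W+ + W- = 66 should equal n(n+1)/2 = 66.)
Step 4: Test statistic W = min(W+, W-) = 22.5.
Step 5: Ties in |d|, so use the tie-corrected normal approximation.
        E[W] = n(n+1)/4 = 11*12/4 = 33.
        Tie groups: |d|=1 (t=2), |d|=2 (t=2), |d|=5 (t=3), |d|=8 (t=2); sum(t^3 - t) = 42.
        Var[W] = n(n+1)(2n+1)/24 - sum(t^3-t)/48 = 3036/24 - 42/48 = 125.625.
        z = (W - E[W]) / sqrt(Var[W]) = (22.5 - 33) / 11.2083 = -0.9368.
        Two-sided p = 2*Phi(z) = 0.348857.
Step 6: alpha = 0.05. fail to reject H0.

W+ = 43.5, W- = 22.5, W = min = 22.5, p = 0.348857, fail to reject H0.


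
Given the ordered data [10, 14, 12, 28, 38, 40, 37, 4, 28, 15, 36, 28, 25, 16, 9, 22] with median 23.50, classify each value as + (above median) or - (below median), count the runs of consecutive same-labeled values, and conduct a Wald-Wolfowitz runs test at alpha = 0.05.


Step 1: Compute median = 23.50; label A = above, B = below.
Labels in order: BBBAAAABABAAABBB  (n_A = 8, n_B = 8)
Step 2: Count runs R = 7.
Step 3: Under H0 (random ordering), E[R] = 2*n_A*n_B/(n_A+n_B) + 1 = 2*8*8/16 + 1 = 9.0000.
        Var[R] = 2*n_A*n_B*(2*n_A*n_B - n_A - n_B) / ((n_A+n_B)^2 * (n_A+n_B-1)) = 14336/3840 = 3.7333.
        SD[R] = 1.9322.
Step 4: Continuity-corrected z = (R + 0.5 - E[R]) / SD[R] = (7 + 0.5 - 9.0000) / 1.9322 = -0.7763.
Step 5: Two-sided p-value via normal approximation = 2*(1 - Phi(|z|)) = 0.437558.
Step 6: alpha = 0.05. fail to reject H0.

R = 7, z = -0.7763, p = 0.437558, fail to reject H0.


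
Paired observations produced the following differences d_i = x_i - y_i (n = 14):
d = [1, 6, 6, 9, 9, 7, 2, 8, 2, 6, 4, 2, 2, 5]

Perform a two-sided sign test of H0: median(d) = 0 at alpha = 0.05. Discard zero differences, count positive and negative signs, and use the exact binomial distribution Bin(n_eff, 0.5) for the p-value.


Step 1: Discard zero differences. Original n = 14; n_eff = number of nonzero differences = 14.
Nonzero differences (with sign): +1, +6, +6, +9, +9, +7, +2, +8, +2, +6, +4, +2, +2, +5
Step 2: Count signs: positive = 14, negative = 0.
Step 3: Under H0: P(positive) = 0.5, so the number of positives S ~ Bin(14, 0.5).
Step 4: Two-sided exact p-value = sum of Bin(14,0.5) probabilities at or below the observed probability = 0.000122.
Step 5: alpha = 0.05. reject H0.

n_eff = 14, pos = 14, neg = 0, p = 0.000122, reject H0.
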